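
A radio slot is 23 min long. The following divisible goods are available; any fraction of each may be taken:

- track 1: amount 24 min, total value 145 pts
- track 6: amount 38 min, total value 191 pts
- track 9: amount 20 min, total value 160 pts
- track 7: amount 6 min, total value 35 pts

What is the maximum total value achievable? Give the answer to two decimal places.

178.13

Take in order of value per unit:
- track 9 (160/20 per unit): all 20 → value 160, running total 160.00
- track 1 (145/24 per unit): 3 of 24 → value 3×145/24 = 18.1250, running total 178.13
Total 178.13.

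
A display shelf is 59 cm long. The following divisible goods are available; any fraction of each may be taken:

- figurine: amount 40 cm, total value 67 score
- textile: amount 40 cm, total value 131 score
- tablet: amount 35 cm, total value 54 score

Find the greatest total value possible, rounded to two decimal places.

162.83

Take in order of value per unit:
- textile (131/40 per unit): all 40 → value 131, running total 131.00
- figurine (67/40 per unit): 19 of 40 → value 19×67/40 = 31.8250, running total 162.83
Total 162.83.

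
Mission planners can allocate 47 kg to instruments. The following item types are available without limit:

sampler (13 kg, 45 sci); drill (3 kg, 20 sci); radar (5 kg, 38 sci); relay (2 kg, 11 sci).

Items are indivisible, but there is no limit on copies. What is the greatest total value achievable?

353 sci

Best value-per-unit is radar at 38/5; filling with it alone gives 9×38 = 342.
Optimal mix: 9×radar + 1×relay → mass 47, value 353.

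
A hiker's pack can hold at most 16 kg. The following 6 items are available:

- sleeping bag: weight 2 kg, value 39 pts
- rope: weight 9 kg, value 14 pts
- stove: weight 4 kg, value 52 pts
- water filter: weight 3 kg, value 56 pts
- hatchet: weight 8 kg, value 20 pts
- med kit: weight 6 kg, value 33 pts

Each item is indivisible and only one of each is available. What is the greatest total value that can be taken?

This is a 0/1 knapsack; check combinations near the capacity.
- sleeping bag+stove+water filter+med kit: weight 2+4+3+6=15, value 39+52+56+33=180
- sleeping bag+stove+water filter: weight 2+4+3=9, value 39+52+56=147
- stove+water filter+med kit: weight 4+3+6=13, value 52+56+33=141
- sleeping bag+water filter+med kit: weight 2+3+6=11, value 39+56+33=128
Best: 180 pts.

180 pts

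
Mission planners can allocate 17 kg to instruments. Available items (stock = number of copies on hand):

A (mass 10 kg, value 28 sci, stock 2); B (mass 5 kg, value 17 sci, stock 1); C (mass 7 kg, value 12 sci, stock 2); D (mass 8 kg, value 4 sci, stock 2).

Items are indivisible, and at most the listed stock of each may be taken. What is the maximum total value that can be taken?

Top feasible selections:
- 1×A + 1×B: mass 15, value 45
- 1×A + 1×C: mass 17, value 40
Best: 45 sci.

45 sci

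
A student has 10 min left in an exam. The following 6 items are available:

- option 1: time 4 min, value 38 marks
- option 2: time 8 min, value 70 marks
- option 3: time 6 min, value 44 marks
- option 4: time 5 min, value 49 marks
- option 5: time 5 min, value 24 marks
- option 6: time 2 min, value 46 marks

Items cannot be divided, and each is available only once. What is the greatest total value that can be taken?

Check high-value combinations within 10 min:
- option 2+option 6: time 8+2=10, value 70+46=116
- option 4+option 6: time 5+2=7, value 49+46=95
- option 3+option 6: time 6+2=8, value 44+46=90
- option 1+option 4: time 4+5=9, value 38+49=87
- option 1+option 6: time 4+2=6, value 38+46=84
Best: 116 marks.

116 marks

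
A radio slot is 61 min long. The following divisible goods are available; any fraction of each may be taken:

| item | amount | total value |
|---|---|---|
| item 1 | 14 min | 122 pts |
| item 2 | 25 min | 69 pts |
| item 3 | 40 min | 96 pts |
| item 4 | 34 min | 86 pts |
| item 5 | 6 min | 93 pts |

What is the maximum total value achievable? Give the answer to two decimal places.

Take in order of value per unit:
- item 5 (93/6 per unit): all 6 → value 93, running total 93.00
- item 1 (122/14 per unit): all 14 → value 122, running total 215.00
- item 2 (69/25 per unit): all 25 → value 69, running total 284.00
- item 4 (86/34 per unit): 16 of 34 → value 16×86/34 = 40.4706, running total 324.47
Total 324.47.

324.47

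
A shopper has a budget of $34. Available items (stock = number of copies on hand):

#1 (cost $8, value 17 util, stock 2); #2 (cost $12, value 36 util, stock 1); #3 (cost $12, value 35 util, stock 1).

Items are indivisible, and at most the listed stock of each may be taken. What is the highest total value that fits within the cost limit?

88 util

Top feasible selections:
- 1×#1 + 1×#2 + 1×#3: cost 32, value 88
- 1×#2 + 1×#3: cost 24, value 71
- 2×#1 + 1×#2: cost 28, value 70
Best: 88 util.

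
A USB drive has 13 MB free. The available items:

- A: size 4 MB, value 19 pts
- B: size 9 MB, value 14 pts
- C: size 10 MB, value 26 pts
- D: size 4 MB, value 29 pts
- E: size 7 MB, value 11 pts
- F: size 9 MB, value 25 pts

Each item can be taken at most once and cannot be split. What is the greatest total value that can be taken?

Check high-value combinations within 13 MB:
- D+F: size 4+9=13, value 29+25=54
- A+D: size 4+4=8, value 19+29=48
- A+F: size 4+9=13, value 19+25=44
- B+D: size 9+4=13, value 14+29=43
- D+E: size 4+7=11, value 29+11=40
Best: 54 pts.

54 pts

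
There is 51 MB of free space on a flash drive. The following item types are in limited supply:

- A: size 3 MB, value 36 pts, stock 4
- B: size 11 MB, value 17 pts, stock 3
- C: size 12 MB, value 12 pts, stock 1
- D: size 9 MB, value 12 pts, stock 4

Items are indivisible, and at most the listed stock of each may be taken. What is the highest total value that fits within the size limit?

197 pts

Top feasible selections:
- 4×A + 1×B + 3×D: size 50, value 197
- 4×A + 3×B: size 45, value 195
- 4×A + 4×D: size 48, value 192
- 4×A + 1×C + 3×D: size 51, value 192
Best: 197 pts.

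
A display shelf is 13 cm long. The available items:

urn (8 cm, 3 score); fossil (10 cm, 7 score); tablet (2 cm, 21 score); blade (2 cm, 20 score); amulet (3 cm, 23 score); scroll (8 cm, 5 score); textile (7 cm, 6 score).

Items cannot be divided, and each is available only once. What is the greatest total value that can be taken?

64 score

Check high-value combinations within 13 cm:
- tablet+blade+amulet: length 2+2+3=7, value 21+20+23=64
- tablet+amulet+textile: length 2+3+7=12, value 21+23+6=50
- blade+amulet+textile: length 2+3+7=12, value 20+23+6=49
- tablet+amulet+scroll: length 2+3+8=13, value 21+23+5=49
Best: 64 score.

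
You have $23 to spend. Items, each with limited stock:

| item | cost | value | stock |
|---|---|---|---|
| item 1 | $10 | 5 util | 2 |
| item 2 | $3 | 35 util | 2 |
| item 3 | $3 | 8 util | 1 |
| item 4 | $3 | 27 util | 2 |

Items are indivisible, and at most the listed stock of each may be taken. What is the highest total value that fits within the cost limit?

132 util

Best selections within cost 23 and stock limits:
- 2×item 2 + 1×item 3 + 2×item 4: cost 15, value 132
- 1×item 1 + 2×item 2 + 2×item 4: cost 22, value 129
- 2×item 2 + 2×item 4: cost 12, value 124
- 1×item 1 + 2×item 2 + 1×item 3 + 1×item 4: cost 22, value 110
Best: 132 util.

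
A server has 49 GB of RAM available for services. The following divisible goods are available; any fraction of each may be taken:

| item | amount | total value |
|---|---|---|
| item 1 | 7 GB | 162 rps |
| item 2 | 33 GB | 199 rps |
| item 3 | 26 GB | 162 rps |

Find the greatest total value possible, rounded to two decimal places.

420.48

Take in order of value per unit:
- item 1 (162/7 per unit): all 7 → value 162, running total 162.00
- item 3 (162/26 per unit): all 26 → value 162, running total 324.00
- item 2 (199/33 per unit): 16 of 33 → value 16×199/33 = 96.4848, running total 420.48
Total 420.48.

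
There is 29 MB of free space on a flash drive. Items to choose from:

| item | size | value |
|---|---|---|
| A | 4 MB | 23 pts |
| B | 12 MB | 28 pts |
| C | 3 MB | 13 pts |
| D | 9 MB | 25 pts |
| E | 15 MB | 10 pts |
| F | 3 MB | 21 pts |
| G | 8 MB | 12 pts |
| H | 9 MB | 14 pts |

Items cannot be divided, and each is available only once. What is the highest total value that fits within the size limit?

Check high-value combinations within 29 MB:
- A+B+D+F: size 4+12+9+3=28, value 23+28+25+21=97
- A+C+D+F+H: size 4+3+9+3+9=28, value 23+13+25+21+14=96
- A+C+D+F+G: size 4+3+9+3+8=27, value 23+13+25+21+12=94
- A+B+C+D: size 4+12+3+9=28, value 23+28+13+25=89
Best: 97 pts.

97 pts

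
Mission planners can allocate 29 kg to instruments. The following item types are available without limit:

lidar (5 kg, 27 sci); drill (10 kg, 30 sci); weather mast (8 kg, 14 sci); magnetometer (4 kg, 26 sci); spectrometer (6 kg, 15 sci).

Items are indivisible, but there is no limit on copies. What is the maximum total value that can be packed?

183 sci

Best value-per-unit is magnetometer at 26/4; filling with it alone gives 7×26 = 182.
Optimal mix: 1×lidar + 6×magnetometer → mass 29, value 183.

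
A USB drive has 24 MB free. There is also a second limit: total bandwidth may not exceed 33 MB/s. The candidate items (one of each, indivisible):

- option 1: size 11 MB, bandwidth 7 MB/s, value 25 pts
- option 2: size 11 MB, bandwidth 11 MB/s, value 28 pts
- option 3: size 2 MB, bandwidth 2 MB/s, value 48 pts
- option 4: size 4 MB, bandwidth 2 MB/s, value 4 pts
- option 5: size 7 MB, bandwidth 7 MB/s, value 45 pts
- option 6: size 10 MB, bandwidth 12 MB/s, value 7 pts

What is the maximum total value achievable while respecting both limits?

125 pts

Feasible sets respecting both limits:
- option 2+option 3+option 4+option 5: size 24, bandwidth 22, value 125
- option 1+option 3+option 4+option 5: size 24, bandwidth 18, value 122
- option 2+option 3+option 5: size 20, bandwidth 20, value 121
Best: 125 pts.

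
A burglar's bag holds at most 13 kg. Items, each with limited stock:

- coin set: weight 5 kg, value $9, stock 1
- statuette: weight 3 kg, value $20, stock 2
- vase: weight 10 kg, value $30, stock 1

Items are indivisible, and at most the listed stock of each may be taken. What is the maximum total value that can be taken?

Top feasible selections:
- 1×statuette + 1×vase: weight 13, value 50
- 1×coin set + 2×statuette: weight 11, value 49
- 2×statuette: weight 6, value 40
- 1×vase: weight 10, value 30
Best: $50.

$50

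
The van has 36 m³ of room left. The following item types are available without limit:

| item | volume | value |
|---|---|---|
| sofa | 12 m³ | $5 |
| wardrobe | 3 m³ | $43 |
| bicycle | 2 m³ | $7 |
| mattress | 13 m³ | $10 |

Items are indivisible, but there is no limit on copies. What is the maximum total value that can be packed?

$516

Best value-per-unit is wardrobe at 43/3, and filling with it alone uses volume 12×3=36. No mix of the others beats 12×43 = 516.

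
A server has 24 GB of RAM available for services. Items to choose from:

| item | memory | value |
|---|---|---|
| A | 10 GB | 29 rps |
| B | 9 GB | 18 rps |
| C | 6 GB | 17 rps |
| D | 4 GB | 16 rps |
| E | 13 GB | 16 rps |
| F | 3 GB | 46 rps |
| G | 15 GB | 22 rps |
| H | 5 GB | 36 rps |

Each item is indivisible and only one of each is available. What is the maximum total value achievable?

Check high-value combinations within 24 GB:
- A+C+F+H: memory 10+6+3+5=24, value 29+17+46+36=128
- A+D+F+H: memory 10+4+3+5=22, value 29+16+46+36=127
- B+C+F+H: memory 9+6+3+5=23, value 18+17+46+36=117
- B+D+F+H: memory 9+4+3+5=21, value 18+16+46+36=116
Best: 128 rps.

128 rps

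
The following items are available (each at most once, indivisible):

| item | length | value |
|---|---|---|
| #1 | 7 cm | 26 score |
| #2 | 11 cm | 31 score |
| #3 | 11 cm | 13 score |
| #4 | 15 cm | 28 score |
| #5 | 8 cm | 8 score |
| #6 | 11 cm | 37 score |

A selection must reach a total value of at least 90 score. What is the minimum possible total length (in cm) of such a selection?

Subsets with value ≥ 90, sorted by total length:
- #1+#2+#6: length 29, value 94
- #1+#4+#6: length 33, value 91
- #1+#2+#5+#6: length 37, value 102
- #2+#4+#6: length 37, value 96
Minimum length: 29 cm.

29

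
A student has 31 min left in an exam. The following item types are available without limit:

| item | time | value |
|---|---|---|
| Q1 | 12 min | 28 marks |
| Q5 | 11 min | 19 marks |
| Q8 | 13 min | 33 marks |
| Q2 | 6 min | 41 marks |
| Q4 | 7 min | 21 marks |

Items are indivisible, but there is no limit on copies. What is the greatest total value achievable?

Best value-per-unit is Q2 at 41/6, and filling with it alone uses time 5×6=30. No mix of the others beats 5×41 = 205.

205 marks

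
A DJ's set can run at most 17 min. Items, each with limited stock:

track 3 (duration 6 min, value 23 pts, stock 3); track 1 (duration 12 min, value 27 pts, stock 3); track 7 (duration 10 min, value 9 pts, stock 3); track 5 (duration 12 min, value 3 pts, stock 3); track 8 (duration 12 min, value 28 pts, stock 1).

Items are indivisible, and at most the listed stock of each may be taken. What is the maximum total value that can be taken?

Best selections within duration 17 and stock limits:
- 2×track 3: duration 12, value 46
- 1×track 3 + 1×track 7: duration 16, value 32
- 1×track 8: duration 12, value 28
- 1×track 1: duration 12, value 27
Best: 46 pts.

46 pts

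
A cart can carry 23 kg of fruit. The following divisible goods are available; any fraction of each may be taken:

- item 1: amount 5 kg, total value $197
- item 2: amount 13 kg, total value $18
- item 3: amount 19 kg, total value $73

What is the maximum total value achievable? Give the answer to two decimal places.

Take in order of value per unit:
- item 1 (197/5 per unit): all 5 → value 197, running total 197.00
- item 3 (73/19 per unit): 18 of 19 → value 18×73/19 = 69.1579, running total 266.16
Total 266.16.

266.16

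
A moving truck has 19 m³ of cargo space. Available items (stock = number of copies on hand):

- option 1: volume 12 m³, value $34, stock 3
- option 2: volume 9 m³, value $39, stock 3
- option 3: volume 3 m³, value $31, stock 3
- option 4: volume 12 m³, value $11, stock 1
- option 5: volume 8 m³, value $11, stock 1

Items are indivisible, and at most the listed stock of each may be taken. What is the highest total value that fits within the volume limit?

Best selections within volume 19 and stock limits:
- 1×option 2 + 3×option 3: volume 18, value 132
- 3×option 3 + 1×option 5: volume 17, value 104
- 1×option 2 + 2×option 3: volume 15, value 101
- 1×option 1 + 2×option 3: volume 18, value 96
Best: $132.

$132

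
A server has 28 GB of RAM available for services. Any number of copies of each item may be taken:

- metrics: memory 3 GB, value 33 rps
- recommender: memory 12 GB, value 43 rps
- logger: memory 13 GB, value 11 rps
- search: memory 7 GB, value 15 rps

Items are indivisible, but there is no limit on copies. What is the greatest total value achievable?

297 rps

Best value-per-unit is metrics at 33/3, and filling with it alone uses memory 9×3=27. No mix of the others beats 9×33 = 297.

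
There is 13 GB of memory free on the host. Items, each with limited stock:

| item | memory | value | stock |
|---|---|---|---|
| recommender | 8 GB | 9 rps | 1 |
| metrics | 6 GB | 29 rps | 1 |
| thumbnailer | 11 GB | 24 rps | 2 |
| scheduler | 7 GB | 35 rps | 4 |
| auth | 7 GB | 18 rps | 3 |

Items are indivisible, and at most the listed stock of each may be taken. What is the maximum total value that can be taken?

Top feasible selections:
- 1×metrics + 1×scheduler: memory 13, value 64
- 1×metrics + 1×auth: memory 13, value 47
Best: 64 rps.

64 rps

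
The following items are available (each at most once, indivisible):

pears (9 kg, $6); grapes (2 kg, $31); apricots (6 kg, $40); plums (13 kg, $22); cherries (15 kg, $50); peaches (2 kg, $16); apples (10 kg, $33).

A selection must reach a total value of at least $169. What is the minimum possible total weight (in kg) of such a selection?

35

Subsets with value ≥ 169, sorted by total weight:
- grapes+apricots+cherries+peaches+apples: weight 35, value 170
- pears+grapes+apricots+cherries+peaches+apples: weight 44, value 176
Minimum weight: 35 kg.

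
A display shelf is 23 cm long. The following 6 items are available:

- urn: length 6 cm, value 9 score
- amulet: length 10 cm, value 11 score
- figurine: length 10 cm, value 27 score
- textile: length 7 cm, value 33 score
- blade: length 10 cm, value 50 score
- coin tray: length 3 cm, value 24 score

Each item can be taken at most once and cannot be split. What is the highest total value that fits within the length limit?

107 score

Check high-value combinations within 23 cm:
- textile+blade+coin tray: length 7+10+3=20, value 33+50+24=107
- figurine+blade+coin tray: length 10+10+3=23, value 27+50+24=101
- urn+textile+blade: length 6+7+10=23, value 9+33+50=92
Best: 107 score.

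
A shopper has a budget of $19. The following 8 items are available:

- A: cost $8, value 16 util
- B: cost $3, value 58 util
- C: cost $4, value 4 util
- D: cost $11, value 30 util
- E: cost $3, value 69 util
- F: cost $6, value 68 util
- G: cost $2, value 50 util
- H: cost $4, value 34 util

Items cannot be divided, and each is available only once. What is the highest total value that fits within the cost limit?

Check high-value combinations within $19:
- B+E+F+G+H: cost 3+3+6+2+4=18, value 58+69+68+50+34=279
- B+C+E+F+G: cost 3+4+3+6+2=18, value 58+4+69+68+50=249
- B+E+F+G: cost 3+3+6+2=14, value 58+69+68+50=245
Best: 279 util.

279 util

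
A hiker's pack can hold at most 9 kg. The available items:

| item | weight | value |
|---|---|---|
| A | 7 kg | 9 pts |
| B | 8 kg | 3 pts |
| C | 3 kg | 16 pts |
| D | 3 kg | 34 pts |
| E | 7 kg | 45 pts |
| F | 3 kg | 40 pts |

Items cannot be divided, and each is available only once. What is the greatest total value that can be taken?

90 pts

Check high-value combinations within 9 kg:
- C+D+F: weight 3+3+3=9, value 16+34+40=90
- D+F: weight 3+3=6, value 34+40=74
- C+F: weight 3+3=6, value 16+40=56
- C+D: weight 3+3=6, value 16+34=50
Best: 90 pts.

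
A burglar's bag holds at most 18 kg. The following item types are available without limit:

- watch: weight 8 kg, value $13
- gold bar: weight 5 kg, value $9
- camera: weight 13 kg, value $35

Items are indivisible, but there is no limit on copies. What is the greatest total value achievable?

$44

Best value-per-unit is camera at 35/13; filling with it alone gives 1×35 = 35.
Optimal mix: 1×gold bar + 1×camera → weight 18, value 44.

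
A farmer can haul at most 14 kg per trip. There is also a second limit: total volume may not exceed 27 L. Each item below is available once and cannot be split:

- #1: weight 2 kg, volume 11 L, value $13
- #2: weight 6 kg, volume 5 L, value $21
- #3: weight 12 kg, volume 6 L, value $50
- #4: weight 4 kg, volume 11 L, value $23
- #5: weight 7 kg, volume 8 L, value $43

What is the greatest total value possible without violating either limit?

$66

Feasible sets respecting both limits:
- #4+#5: weight 11, volume 19, value 66
- #2+#5: weight 13, volume 13, value 64
- #1+#3: weight 14, volume 17, value 63
- #1+#2+#4: weight 12, volume 27, value 57
Best: $66.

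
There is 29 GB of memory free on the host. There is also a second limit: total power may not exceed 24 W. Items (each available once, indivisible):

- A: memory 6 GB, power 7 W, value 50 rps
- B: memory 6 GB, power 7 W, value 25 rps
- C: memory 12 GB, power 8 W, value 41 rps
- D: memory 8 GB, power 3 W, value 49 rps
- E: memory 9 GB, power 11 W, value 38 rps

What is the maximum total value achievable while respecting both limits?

Feasible sets respecting both limits:
- A+C+D: memory 26, power 18, value 140
- A+D+E: memory 23, power 21, value 137
- C+D+E: memory 29, power 22, value 128
Best: 140 rps.

140 rps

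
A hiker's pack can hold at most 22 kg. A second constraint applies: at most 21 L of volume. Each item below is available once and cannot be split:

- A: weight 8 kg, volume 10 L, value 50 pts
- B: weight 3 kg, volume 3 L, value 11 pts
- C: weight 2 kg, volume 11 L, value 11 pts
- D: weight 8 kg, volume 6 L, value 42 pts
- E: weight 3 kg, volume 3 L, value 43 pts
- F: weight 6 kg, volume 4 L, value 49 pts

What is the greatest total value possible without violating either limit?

153 pts

Feasible sets respecting both limits:
- A+B+E+F: weight 20, volume 20, value 153
- B+D+E+F: weight 20, volume 16, value 145
- A+E+F: weight 17, volume 17, value 142
Best: 153 pts.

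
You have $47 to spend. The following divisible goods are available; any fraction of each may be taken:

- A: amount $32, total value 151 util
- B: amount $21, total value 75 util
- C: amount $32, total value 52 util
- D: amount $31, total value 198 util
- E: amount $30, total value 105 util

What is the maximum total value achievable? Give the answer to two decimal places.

Take in order of value per unit:
- D (198/31 per unit): all 31 → value 198, running total 198.00
- A (151/32 per unit): 16 of 32 → value 16×151/32 = 75.5000, running total 273.50
Total 273.50.

273.50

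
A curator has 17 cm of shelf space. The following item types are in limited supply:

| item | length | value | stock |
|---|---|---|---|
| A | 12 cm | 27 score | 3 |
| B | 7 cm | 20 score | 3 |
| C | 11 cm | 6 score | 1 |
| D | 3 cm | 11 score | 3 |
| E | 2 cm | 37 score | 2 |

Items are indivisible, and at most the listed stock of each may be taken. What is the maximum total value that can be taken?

116 score

Best selections within length 17 and stock limits:
- 1×B + 2×D + 2×E: length 17, value 116
- 3×D + 2×E: length 13, value 107
- 1×B + 1×D + 2×E: length 14, value 105
Best: 116 score.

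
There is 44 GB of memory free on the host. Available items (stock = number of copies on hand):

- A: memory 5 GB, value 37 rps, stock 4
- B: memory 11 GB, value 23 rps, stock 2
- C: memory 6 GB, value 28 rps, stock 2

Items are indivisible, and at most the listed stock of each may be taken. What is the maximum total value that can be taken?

227 rps

Top feasible selections:
- 4×A + 1×B + 2×C: memory 43, value 227
- 4×A + 2×C: memory 32, value 204
- 4×A + 1×B + 1×C: memory 37, value 199
- 4×A + 2×B: memory 42, value 194
Best: 227 rps.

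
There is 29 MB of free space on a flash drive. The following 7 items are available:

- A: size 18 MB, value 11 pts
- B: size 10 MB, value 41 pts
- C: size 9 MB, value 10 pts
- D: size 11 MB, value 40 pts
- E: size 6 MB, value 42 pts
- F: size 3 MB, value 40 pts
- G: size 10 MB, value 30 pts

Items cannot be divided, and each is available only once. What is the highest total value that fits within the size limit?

Check high-value combinations within 29 MB:
- B+E+F+G: size 10+6+3+10=29, value 41+42+40+30=153
- B+C+E+F: size 10+9+6+3=28, value 41+10+42+40=133
- C+D+E+F: size 9+11+6+3=29, value 10+40+42+40=132
- B+E+F: size 10+6+3=19, value 41+42+40=123
Best: 153 pts.

153 pts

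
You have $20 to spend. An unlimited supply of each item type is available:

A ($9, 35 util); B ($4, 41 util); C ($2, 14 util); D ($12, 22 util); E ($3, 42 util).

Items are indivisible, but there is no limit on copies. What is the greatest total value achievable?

Best value-per-unit is E at 42/3; filling with it alone gives 6×42 = 252.
Optimal mix: 1×C + 6×E → cost 20, value 266.

266 util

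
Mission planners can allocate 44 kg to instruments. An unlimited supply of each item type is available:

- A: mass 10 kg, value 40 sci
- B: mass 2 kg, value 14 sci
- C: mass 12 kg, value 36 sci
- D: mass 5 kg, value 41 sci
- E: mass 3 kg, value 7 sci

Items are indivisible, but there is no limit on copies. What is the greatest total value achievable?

Best value-per-unit is D at 41/5; filling with it alone gives 8×41 = 328.
Optimal mix: 2×B + 8×D → mass 44, value 356.

356 sci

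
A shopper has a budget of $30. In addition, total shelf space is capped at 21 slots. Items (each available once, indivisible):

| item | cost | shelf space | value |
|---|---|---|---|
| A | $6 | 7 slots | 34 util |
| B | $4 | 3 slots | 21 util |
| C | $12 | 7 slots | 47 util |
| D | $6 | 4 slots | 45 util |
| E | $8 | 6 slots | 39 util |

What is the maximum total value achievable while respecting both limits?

152 util

Feasible sets respecting both limits:
- B+C+D+E: cost 30, shelf space 20, value 152
- A+B+C+D: cost 28, shelf space 21, value 147
- A+B+D+E: cost 24, shelf space 20, value 139
Best: 152 util.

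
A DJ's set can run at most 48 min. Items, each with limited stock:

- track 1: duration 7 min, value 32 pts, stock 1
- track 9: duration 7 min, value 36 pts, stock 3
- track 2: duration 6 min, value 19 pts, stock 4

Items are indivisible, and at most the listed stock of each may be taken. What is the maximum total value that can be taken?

Best selections within duration 48 and stock limits:
- 1×track 1 + 3×track 9 + 3×track 2: duration 46, value 197
- 3×track 9 + 4×track 2: duration 45, value 184
Best: 197 pts.

197 pts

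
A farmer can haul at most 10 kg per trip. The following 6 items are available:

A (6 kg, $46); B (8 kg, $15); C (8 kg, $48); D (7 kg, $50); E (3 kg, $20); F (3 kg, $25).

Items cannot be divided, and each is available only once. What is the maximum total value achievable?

Check high-value combinations within 10 kg:
- D+F: weight 7+3=10, value 50+25=75
- A+F: weight 6+3=9, value 46+25=71
- D+E: weight 7+3=10, value 50+20=70
Best: $75.

$75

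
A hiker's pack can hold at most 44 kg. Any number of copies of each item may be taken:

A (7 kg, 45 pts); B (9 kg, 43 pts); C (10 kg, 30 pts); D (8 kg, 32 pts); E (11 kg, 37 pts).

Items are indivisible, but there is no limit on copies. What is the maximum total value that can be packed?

Best value-per-unit is A at 45/7, and filling with it alone uses weight 6×7=42. No mix of the others beats 6×45 = 270.

270 pts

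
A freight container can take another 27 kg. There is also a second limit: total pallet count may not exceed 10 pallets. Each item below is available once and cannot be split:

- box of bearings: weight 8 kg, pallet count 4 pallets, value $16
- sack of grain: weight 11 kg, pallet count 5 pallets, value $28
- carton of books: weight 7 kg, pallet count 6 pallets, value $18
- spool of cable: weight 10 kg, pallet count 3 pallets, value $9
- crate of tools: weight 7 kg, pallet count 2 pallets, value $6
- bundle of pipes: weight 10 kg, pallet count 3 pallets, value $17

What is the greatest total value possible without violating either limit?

Feasible sets respecting both limits:
- sack of grain+bundle of pipes: weight 21, pallet count 8, value 45
- box of bearings+sack of grain: weight 19, pallet count 9, value 44
- box of bearings+crate of tools+bundle of pipes: weight 25, pallet count 9, value 39
- sack of grain+spool of cable: weight 21, pallet count 8, value 37
Best: $45.

$45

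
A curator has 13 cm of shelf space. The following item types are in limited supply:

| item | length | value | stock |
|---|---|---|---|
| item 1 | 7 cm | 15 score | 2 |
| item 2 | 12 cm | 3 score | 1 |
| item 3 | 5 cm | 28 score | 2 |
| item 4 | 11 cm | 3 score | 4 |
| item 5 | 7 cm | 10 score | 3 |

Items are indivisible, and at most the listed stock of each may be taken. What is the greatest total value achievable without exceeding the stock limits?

56 score

Top feasible selections:
- 2×item 3: length 10, value 56
- 1×item 1 + 1×item 3: length 12, value 43
- 1×item 3 + 1×item 5: length 12, value 38
Best: 56 score.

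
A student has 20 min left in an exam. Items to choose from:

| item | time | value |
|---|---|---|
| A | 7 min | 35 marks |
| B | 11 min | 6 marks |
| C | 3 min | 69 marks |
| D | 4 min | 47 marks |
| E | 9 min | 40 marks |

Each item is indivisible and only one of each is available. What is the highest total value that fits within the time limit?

156 marks

Check high-value combinations within 20 min:
- C+D+E: time 3+4+9=16, value 69+47+40=156
- A+C+D: time 7+3+4=14, value 35+69+47=151
- A+C+E: time 7+3+9=19, value 35+69+40=144
- B+C+D: time 11+3+4=18, value 6+69+47=122
- A+D+E: time 7+4+9=20, value 35+47+40=122
Best: 156 marks.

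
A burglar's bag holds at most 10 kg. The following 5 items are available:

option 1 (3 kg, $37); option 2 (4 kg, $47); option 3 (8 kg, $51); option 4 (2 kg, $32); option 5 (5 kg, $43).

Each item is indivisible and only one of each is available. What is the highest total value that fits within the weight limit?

Check high-value combinations within 10 kg:
- option 1+option 2+option 4: weight 3+4+2=9, value 37+47+32=116
- option 1+option 4+option 5: weight 3+2+5=10, value 37+32+43=112
- option 2+option 5: weight 4+5=9, value 47+43=90
Best: $116.

$116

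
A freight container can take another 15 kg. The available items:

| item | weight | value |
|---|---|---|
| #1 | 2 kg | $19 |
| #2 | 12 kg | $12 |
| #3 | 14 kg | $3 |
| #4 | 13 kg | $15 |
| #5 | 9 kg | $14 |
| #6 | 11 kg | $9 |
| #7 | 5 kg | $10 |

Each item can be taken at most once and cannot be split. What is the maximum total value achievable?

This is a 0/1 knapsack; check combinations near the capacity.
- #1+#4: weight 2+13=15, value 19+15=34
- #1+#5: weight 2+9=11, value 19+14=33
- #1+#2: weight 2+12=14, value 19+12=31
- #1+#7: weight 2+5=7, value 19+10=29
- #1+#6: weight 2+11=13, value 19+9=28
Best: $34.

$34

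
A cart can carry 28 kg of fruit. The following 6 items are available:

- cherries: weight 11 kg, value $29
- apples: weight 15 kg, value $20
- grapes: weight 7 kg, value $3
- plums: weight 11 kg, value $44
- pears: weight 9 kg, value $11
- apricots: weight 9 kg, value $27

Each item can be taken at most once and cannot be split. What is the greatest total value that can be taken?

$74

Check high-value combinations within 28 kg:
- grapes+plums+apricots: weight 7+11+9=27, value 3+44+27=74
- cherries+plums: weight 11+11=22, value 29+44=73
- plums+apricots: weight 11+9=20, value 44+27=71
- apples+plums: weight 15+11=26, value 20+44=64
- cherries+grapes+apricots: weight 11+7+9=27, value 29+3+27=59
Best: $74.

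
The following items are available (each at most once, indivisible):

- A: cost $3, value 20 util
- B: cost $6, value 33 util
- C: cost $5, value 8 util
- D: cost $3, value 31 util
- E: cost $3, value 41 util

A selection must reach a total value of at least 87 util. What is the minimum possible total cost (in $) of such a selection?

9

Subsets with value ≥ 87, sorted by total cost:
- A+D+E: cost 9, value 92
- B+D+E: cost 12, value 105
- A+B+E: cost 12, value 94
Minimum cost: 9 $.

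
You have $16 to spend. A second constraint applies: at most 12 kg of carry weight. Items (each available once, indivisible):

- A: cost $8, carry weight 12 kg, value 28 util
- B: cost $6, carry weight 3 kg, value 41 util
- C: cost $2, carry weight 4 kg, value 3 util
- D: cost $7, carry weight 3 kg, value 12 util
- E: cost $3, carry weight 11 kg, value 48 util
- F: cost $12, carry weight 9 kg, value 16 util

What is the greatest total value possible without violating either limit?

56 util

Feasible sets respecting both limits:
- B+C+D: cost 15, carry weight 10, value 56
- B+D: cost 13, carry weight 6, value 53
- E: cost 3, carry weight 11, value 48
Best: 56 util.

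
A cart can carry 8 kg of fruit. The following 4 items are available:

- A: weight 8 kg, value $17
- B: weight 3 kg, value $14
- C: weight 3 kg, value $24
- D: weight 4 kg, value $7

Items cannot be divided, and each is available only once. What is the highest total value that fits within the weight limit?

Check high-value combinations within 8 kg:
- B+C: weight 3+3=6, value 14+24=38
- C+D: weight 3+4=7, value 24+7=31
- C: weight 3, value 24
- B+D: weight 3+4=7, value 14+7=21
Best: $38.

$38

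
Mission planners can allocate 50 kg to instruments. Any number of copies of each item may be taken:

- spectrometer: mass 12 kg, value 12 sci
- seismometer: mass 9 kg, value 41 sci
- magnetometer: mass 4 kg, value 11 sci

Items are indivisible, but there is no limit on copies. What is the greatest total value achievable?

Best value-per-unit is seismometer at 41/9; filling with it alone gives 5×41 = 205.
Optimal mix: 5×seismometer + 1×magnetometer → mass 49, value 216.

216 sci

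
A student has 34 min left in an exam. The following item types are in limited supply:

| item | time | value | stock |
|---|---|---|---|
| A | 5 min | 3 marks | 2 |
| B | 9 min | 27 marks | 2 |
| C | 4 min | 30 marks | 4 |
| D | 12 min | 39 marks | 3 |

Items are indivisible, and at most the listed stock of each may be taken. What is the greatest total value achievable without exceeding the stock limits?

174 marks

Best selections within time 34 and stock limits:
- 2×B + 4×C: time 34, value 174
- 1×A + 4×C + 1×D: time 33, value 162
- 4×C + 1×D: time 28, value 159
- 1×B + 3×C + 1×D: time 33, value 156
Best: 174 marks.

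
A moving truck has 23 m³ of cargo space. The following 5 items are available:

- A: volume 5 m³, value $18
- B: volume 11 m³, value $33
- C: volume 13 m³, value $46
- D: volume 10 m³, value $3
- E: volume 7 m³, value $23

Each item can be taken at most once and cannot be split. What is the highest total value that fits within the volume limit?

$74

Check high-value combinations within 23 m³:
- A+B+E: volume 5+11+7=23, value 18+33+23=74
- C+E: volume 13+7=20, value 46+23=69
- A+C: volume 5+13=18, value 18+46=64
- B+E: volume 11+7=18, value 33+23=56
Best: $74.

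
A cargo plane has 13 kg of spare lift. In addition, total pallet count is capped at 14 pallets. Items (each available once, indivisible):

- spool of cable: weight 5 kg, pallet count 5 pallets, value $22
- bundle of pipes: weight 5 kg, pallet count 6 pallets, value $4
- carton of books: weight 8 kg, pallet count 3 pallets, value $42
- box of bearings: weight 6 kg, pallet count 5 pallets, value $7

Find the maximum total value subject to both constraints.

Feasible sets respecting both limits:
- spool of cable+carton of books: weight 13, pallet count 8, value 64
- bundle of pipes+carton of books: weight 13, pallet count 9, value 46
- carton of books: weight 8, pallet count 3, value 42
Best: $64.

$64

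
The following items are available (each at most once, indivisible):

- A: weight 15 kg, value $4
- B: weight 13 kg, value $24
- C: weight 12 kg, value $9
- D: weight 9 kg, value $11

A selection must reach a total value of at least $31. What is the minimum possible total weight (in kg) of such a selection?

22

Subsets with value ≥ 31, sorted by total weight:
- B+D: weight 22, value 35
- B+C: weight 25, value 33
- B+C+D: weight 34, value 44
- A+B+D: weight 37, value 39
Minimum weight: 22 kg.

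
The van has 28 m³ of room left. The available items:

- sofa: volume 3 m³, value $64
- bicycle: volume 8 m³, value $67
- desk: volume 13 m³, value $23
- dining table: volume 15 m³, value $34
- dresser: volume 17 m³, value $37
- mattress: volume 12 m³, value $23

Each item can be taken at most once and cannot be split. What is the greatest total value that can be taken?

$168

Check high-value combinations within 28 m³:
- sofa+bicycle+dresser: volume 3+8+17=28, value 64+67+37=168
- sofa+bicycle+dining table: volume 3+8+15=26, value 64+67+34=165
- sofa+bicycle+mattress: volume 3+8+12=23, value 64+67+23=154
- sofa+bicycle+desk: volume 3+8+13=24, value 64+67+23=154
Best: $168.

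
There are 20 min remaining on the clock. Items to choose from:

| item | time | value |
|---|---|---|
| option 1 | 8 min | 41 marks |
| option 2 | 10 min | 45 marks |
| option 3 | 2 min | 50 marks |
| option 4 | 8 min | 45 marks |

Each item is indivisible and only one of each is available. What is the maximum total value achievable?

140 marks

Check high-value combinations within 20 min:
- option 2+option 3+option 4: time 10+2+8=20, value 45+50+45=140
- option 1+option 3+option 4: time 8+2+8=18, value 41+50+45=136
- option 1+option 2+option 3: time 8+10+2=20, value 41+45+50=136
Best: 140 marks.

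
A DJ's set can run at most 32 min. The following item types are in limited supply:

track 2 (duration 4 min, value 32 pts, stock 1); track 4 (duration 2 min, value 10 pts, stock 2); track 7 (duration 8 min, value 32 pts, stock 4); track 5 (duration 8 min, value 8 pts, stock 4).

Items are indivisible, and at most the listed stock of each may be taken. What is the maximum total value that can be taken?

148 pts

Top feasible selections:
- 1×track 2 + 2×track 4 + 3×track 7: duration 32, value 148
- 1×track 2 + 1×track 4 + 3×track 7: duration 30, value 138
- 1×track 2 + 3×track 7: duration 28, value 128
- 4×track 7: duration 32, value 128
Best: 148 pts.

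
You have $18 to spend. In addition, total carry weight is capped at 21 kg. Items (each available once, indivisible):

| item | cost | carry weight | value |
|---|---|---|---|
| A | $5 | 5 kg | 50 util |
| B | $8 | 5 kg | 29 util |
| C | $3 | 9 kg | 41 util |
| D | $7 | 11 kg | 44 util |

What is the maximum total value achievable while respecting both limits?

Feasible sets respecting both limits:
- A+B+C: cost 16, carry weight 19, value 120
- A+D: cost 12, carry weight 16, value 94
- A+C: cost 8, carry weight 14, value 91
- C+D: cost 10, carry weight 20, value 85
Best: 120 util.

120 util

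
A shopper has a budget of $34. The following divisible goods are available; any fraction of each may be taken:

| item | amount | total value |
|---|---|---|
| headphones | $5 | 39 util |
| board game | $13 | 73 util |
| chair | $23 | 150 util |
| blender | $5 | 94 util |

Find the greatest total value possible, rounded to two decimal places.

288.62

Take in order of value per unit:
- blender (94/5 per unit): all 5 → value 94, running total 94.00
- headphones (39/5 per unit): all 5 → value 39, running total 133.00
- chair (150/23 per unit): all 23 → value 150, running total 283.00
- board game (73/13 per unit): 1 of 13 → value 1×73/13 = 5.6154, running total 288.62
Total 288.62.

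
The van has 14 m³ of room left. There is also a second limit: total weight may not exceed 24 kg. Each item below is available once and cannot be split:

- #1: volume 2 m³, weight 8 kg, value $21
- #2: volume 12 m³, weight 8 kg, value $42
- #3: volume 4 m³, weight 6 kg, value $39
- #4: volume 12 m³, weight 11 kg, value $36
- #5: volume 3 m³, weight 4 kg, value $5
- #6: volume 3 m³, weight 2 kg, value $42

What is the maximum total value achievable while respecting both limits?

$107

Feasible sets respecting both limits:
- #1+#3+#5+#6: volume 12, weight 20, value 107
- #1+#3+#6: volume 9, weight 16, value 102
- #3+#5+#6: volume 10, weight 12, value 86
Best: $107.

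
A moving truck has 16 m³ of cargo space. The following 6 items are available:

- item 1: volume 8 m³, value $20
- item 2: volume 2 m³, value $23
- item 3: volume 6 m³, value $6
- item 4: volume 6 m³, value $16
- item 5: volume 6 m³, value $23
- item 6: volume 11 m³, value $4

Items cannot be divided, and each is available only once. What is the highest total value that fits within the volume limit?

Check high-value combinations within 16 m³:
- item 1+item 2+item 5: volume 8+2+6=16, value 20+23+23=66
- item 2+item 4+item 5: volume 2+6+6=14, value 23+16+23=62
- item 1+item 2+item 4: volume 8+2+6=16, value 20+23+16=59
- item 2+item 3+item 5: volume 2+6+6=14, value 23+6+23=52
Best: $66.

$66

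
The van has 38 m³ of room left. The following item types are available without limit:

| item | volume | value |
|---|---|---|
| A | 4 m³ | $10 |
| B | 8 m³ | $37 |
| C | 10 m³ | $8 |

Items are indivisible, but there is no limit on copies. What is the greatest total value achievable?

$158

Best value-per-unit is B at 37/8; filling with it alone gives 4×37 = 148.
Optimal mix: 1×A + 4×B → volume 36, value 158.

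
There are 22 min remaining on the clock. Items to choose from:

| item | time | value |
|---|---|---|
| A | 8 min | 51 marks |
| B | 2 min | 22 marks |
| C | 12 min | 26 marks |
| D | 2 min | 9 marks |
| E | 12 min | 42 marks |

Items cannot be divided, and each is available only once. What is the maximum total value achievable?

Check high-value combinations within 22 min:
- A+B+E: time 8+2+12=22, value 51+22+42=115
- A+D+E: time 8+2+12=22, value 51+9+42=102
- A+B+C: time 8+2+12=22, value 51+22+26=99
- A+E: time 8+12=20, value 51+42=93
Best: 115 marks.

115 marks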